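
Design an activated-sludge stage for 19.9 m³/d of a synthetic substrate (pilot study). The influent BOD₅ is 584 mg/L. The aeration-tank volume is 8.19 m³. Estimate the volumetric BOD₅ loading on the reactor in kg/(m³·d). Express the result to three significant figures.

Volumetric loading L_v = Q·S₀ / V = 19.9 × 584 g/m³ / 8.190 m³ = 1419 g/(m³·d) = 1.419 kg BOD₅/(m³·d).

L_v ≈ 1.42 kg BOD₅/(m³·d)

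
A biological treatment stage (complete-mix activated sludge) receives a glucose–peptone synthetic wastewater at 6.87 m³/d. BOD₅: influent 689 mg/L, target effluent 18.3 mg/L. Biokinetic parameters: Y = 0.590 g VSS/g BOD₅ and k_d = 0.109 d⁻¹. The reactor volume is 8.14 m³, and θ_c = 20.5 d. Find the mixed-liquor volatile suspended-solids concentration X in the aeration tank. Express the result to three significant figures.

X ≈ 2120 mg/L

From V·X·(1 + k_d·θ_c) = Y·Q·(S₀ − S)·θ_c: X = 0.590 × 6.87 × (689 − 18.3) × 20.5 / [8.14 × (1 + 0.109 × 20.5)] = 2117 mg/L.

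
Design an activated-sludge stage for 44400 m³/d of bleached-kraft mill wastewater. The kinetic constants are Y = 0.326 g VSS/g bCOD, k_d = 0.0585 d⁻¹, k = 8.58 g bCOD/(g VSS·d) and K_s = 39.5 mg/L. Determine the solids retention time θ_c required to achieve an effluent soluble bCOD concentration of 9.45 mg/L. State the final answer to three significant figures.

θ_c ≈ 2.08 d

From 1/θ_c = Y·k·S/(K_s + S) − k_d: Y·k·S/(K_s+S) = 0.326 × 8.58 × 9.45 / (39.5 + 9.45) = 0.5400 d⁻¹.
θ_c = 1/(μ − k_d) = 1/(0.5400 − 0.0585) = 1/0.4815 = 2.077 d.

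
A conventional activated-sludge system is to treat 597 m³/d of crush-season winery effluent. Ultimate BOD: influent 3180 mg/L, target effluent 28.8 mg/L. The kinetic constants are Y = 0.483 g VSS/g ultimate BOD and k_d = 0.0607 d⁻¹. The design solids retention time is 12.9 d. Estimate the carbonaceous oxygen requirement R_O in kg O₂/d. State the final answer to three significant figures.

R_O ≈ 1160 kg O₂/d

Observed yield with endogenous decay: Y_obs = Y / (1 + k_d·θ_c) = 0.483 / (1 + 0.0607 × 12.9) = 0.483 / 1.783 = 0.2709 g VSS/g ultimate BOD.
Q·(S₀ − S) = 597 × (3180 − 28.8) × 10⁻³ = 1881 kg/d removed.
P_X = Y_obs·Q·(S₀ − S) = 0.2709 × 1881 = 509.6 kg VSS/d.
R_O = Q·(S₀ − S) − 1.42·P_X = 1881 − 1.42 × 509.6 = 1158 kg O₂/d.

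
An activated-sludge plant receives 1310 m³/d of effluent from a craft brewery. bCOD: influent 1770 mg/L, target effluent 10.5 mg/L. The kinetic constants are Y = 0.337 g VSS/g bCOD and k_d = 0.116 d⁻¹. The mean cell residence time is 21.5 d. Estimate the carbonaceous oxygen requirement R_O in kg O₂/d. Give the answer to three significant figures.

R_O ≈ 1990 kg O₂/d

Observed yield with endogenous decay: Y_obs = Y / (1 + k_d·θ_c) = 0.337 / (1 + 0.116 × 21.5) = 0.337 / 3.494 = 0.09645 g VSS/g bCOD.
Substrate removed = Q·(S₀ − S) = 1310 m³/d × (1770 − 10.5) g/m³ = 2.3×10^6 g/d = 2305 kg/d.
Net sludge production P_X = 0.09645 × 2305 = 222.3 kg VSS/d.
R_O = Q·(S₀ − S) − 1.42·P_X = 2305 − 1.42 × 222.3 = 1989 kg O₂/d.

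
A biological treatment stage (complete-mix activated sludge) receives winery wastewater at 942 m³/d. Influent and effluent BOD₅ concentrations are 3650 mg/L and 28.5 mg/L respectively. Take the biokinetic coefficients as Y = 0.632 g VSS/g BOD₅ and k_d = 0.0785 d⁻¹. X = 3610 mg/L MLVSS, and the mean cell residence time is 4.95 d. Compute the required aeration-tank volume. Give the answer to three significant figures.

V ≈ 2130 m³

From the SRT design equation V = Y Q (S₀−S) θ_c / [X (1 + k_d θ_c)] = 0.632 × 942 × (3650 − 28.5) × 4.95 / [3610 × (1 + 0.0785 × 4.95)] = 1.07×10^7 / 5013 = 2129 m³.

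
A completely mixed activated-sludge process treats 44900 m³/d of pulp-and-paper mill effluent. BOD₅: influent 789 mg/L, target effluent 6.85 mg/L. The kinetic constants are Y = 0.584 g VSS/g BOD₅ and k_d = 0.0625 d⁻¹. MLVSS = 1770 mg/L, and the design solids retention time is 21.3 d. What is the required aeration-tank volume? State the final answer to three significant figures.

V ≈ 106000 m³

Rearranging the biomass balance for a CMAS with decay, V = Y·Q·ΔS·θ_c / [X·(1+k_d θ_c)] = 0.584 × 44900 × (789 − 6.85) × 21.3 / [1770 × (1 + 0.0625 × 21.3)] = 4.37×10^8 / 4126 = 105868 m³.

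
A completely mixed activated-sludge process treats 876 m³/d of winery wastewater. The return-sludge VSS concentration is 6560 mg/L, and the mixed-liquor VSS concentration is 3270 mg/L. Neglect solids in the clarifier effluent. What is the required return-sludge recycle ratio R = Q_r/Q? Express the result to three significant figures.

R ≈ 0.994

Mass balance around the secondary clarifier (neglecting effluent solids): R = X / (X_r − X) = 3270 / (6560 − 3270) = 0.9939.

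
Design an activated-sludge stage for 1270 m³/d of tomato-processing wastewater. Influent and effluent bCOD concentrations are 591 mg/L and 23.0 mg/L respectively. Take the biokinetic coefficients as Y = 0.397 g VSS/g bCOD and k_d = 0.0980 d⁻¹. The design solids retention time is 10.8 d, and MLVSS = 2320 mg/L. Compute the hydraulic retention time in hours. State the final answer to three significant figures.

From the SRT design equation V = Y Q (S₀−S) θ_c / [X (1 + k_d θ_c)] = 0.397 × 1270 × (591 − 23.0) × 10.8 / [2320 × (1 + 0.0980 × 10.8)] = 3.09×10^6 / 4775 = 647.7 m³.
Hydraulic retention time τ = V/Q = 647.7 / 1270 = 0.5100 d = 12.24 h.

τ ≈ 12.2 h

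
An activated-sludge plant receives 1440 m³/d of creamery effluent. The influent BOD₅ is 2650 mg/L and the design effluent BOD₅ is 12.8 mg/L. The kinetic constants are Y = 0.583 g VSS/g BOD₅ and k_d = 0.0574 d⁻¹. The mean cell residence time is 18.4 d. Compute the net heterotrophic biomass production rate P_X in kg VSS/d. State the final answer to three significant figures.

P_X ≈ 1080 kg VSS/d

Correct the yield for decay: Y_obs = Y/(1 + k_d θ_c) = 0.583 / (1 + 0.0574 × 18.4) = 0.583 / 2.056 = 0.2835.
Q·(S₀ − S) = 1440 × (2650 − 12.8) × 10⁻³ = 3798 kg/d removed.
So the net sludge growth is P_X = 0.2835 × 3798 = 1077 kg VSS/d.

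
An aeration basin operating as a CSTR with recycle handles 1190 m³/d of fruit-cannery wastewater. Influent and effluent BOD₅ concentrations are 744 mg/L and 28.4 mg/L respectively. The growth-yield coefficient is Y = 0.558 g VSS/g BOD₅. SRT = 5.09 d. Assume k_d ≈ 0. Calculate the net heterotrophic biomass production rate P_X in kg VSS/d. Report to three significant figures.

With endogenous decay neglected, the observed yield equals the true yield: Y_obs = Y = 0.558 g VSS/g BOD₅.
Q·(S₀ − S) = 1190 × (744 − 28.4) × 10⁻³ = 851.6 kg/d removed.
Biomass produced: P_X = Y_obs·Q·ΔS = 0.5580 × 851.6 ≈ 475.2 kg VSS/d.

P_X ≈ 475 kg VSS/d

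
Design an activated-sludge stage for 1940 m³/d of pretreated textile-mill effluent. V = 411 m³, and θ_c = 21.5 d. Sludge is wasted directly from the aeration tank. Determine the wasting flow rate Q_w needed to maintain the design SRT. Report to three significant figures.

Q_w ≈ 19.1 m³/d

Wasting from the aeration tank: Q_w = V / θ_c = 411.0 / 21.5 = 19.12 m³/d.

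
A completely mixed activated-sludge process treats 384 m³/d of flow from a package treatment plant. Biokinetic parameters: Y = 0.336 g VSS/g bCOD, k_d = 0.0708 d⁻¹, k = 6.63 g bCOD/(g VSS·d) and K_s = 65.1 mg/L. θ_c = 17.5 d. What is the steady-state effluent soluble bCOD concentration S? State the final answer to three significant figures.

S ≈ 3.97 mg/L

For a completely mixed reactor with recycle the Lawrence–McCarty relation gives S = K_s·(1 + k_d·θ_c) / [θ_c·(Y·k − k_d) − 1] = 65.1 × (1 + 0.0708 × 17.5) / [17.5 × (0.336 × 6.63 − 0.0708) − 1] = 145.8 / 36.75 = 3.967 mg/L.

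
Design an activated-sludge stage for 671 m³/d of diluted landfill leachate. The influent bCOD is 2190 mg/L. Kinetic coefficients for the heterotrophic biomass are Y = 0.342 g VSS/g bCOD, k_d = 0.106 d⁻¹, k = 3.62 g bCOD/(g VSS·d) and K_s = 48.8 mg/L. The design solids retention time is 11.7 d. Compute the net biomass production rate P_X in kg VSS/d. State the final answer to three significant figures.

P_X ≈ 223 kg VSS/d

For a completely mixed reactor with recycle the Lawrence–McCarty relation gives S = K_s·(1 + k_d·θ_c) / [θ_c·(Y·k − k_d) − 1] = 48.8 × (1 + 0.106 × 11.7) / [11.7 × (0.342 × 3.62 − 0.106) − 1] = 109.3 / 12.24 = 8.928 mg/L.
The observed yield is Y_obs = Y/(1 + k_d·θ_c) = 0.342 / (1 + 0.106 × 11.7) = 0.342 / 2.240 = 0.1527 g VSS per g bCOD removed.
Mass of bCOD removed per day: Q(S₀ − S) = 671 × 2181 g/m³ = 1463 kg/d.
So the net sludge growth is P_X = 0.1527 × 1463 = 223.4 kg VSS/d.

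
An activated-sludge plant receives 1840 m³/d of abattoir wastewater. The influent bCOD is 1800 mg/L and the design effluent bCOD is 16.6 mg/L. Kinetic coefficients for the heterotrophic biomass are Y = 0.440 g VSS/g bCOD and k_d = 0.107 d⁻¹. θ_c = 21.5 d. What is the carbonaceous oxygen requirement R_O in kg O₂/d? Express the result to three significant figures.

Correct the yield for decay: Y_obs = Y/(1 + k_d θ_c) = 0.440 / (1 + 0.107 × 21.5) = 0.440 / 3.300 = 0.1333.
Substrate removed = Q·(S₀ − S) = 1840 m³/d × (1800 − 16.6) g/m³ = 3.28×10^6 g/d = 3281 kg/d.
Net sludge production P_X = 0.1333 × 3281 = 437.5 kg VSS/d.
Carbonaceous O₂ demand = substrate oxidised − cell-mass equivalent = 3281 − 1.42 × 437.5 = 2660 kg O₂/d.

R_O ≈ 2660 kg O₂/d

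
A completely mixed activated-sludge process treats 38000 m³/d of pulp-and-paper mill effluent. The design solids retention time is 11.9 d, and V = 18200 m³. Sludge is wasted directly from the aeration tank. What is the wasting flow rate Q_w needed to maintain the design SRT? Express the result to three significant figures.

For wasting at MLVSS concentration, Q_w = V/θ_c = 18200/11.9 = 1529 m³/d.

Q_w ≈ 1530 m³/d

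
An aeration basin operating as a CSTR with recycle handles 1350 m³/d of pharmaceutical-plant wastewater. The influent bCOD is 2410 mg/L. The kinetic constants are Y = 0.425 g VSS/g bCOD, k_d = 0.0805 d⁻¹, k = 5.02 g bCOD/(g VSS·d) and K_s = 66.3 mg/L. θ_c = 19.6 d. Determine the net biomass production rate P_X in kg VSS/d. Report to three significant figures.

From the Monod/SRT balance for a CMAS, S = K_s·(1+k_d θ_c)/[θ_c·(Y k − k_d) − 1] = 66.3 × (1 + 0.0805 × 19.6) / [19.6 × (0.425 × 5.02 − 0.0805) − 1] = 170.9 / 39.24 = 4.356 mg/L.
The observed yield is Y_obs = Y/(1 + k_d·θ_c) = 0.425 / (1 + 0.0805 × 19.6) = 0.425 / 2.578 = 0.1649 g VSS per g bCOD removed.
Substrate removed = Q·(S₀ − S) = 1350 m³/d × (2410 − 4.36) g/m³ = 3.25×10^6 g/d = 3248 kg/d.
Net biomass production P_X = Y_obs × Q·(S₀ − S) = 0.1649 × 3248 = 535.4 kg VSS/d.

P_X ≈ 535 kg VSS/d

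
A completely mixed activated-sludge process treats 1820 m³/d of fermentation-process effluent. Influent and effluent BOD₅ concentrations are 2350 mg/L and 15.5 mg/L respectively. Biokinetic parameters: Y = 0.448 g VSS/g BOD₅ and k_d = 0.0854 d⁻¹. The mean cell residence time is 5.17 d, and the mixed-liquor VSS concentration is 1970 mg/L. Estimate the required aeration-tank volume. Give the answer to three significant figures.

V ≈ 3470 m³

Rearranging the biomass balance for a CMAS with decay, V = Y·Q·ΔS·θ_c / [X·(1+k_d θ_c)] = 0.448 × 1820 × (2350 − 15.5) × 5.17 / [1970 × (1 + 0.0854 × 5.17)] = 9.84×10^6 / 2840 = 3465 m³.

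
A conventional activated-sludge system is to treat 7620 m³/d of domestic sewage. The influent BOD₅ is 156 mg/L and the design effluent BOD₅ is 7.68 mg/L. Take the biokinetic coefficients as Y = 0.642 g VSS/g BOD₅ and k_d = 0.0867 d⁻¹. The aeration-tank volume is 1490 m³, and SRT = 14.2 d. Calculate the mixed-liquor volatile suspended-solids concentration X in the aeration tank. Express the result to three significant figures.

X ≈ 3100 mg/L

Solving the biomass balance for X: X = Y Q (S₀−S) θ_c / [V (1+k_d θ_c)] = 0.642 × 7620 × (156 − 7.68) × 14.2 / [1490 × (1 + 0.0867 × 14.2)] = 3099 mg/L.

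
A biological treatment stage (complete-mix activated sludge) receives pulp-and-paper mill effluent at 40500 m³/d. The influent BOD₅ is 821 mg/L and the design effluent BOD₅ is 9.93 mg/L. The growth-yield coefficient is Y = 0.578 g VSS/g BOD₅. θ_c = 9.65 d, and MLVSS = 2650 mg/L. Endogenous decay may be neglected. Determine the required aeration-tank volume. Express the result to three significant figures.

V ≈ 69100 m³

With k_d = 0 the design equation reduces to V = Y Q (S₀−S) θ_c / X = 0.578 × 40500 × (821 − 9.93) × 9.65 / 2650 = 69139 m³.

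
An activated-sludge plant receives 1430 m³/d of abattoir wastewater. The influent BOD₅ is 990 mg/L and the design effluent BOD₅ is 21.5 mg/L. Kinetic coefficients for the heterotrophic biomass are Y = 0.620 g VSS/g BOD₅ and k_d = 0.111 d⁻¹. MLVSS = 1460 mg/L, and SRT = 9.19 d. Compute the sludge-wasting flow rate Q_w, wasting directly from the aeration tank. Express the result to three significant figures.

Q_w ≈ 291 m³/d

Rearranging the biomass balance for a CMAS with decay, V = Y·Q·ΔS·θ_c / [X·(1+k_d θ_c)] = 0.620 × 1430 × (990 − 21.5) × 9.19 / [1460 × (1 + 0.111 × 9.19)] = 7.89×10^6 / 2949 = 2676 m³.
For wasting at MLVSS concentration, Q_w = V/θ_c = 2676/9.19 = 291.1 m³/d.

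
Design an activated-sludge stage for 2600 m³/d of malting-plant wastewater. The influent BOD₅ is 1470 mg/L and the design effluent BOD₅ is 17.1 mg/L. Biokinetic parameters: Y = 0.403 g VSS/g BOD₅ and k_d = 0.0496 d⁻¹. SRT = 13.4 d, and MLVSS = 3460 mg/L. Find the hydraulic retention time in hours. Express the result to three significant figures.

Steady-state biomass mass balance: V·X·(1 + k_d·θ_c) = Y·Q·(S₀ − S)·θ_c, so V = 0.403 × 2600 × (1470 − 17.1) × 13.4 / [3460 × (1 + 0.0496 × 13.4)] = 2.04×10^7 / 5760 = 3542 m³.
HRT = V/Q = 3542 m³ / 2600 m³·d⁻¹ = 1.362 d × 24 = 32.69 h.

τ ≈ 32.7 h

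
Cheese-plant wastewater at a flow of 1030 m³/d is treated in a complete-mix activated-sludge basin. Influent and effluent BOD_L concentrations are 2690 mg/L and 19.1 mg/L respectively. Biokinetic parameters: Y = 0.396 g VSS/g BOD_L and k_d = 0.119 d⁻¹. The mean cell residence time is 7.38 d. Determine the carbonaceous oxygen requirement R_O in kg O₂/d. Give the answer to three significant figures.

Observed yield with endogenous decay: Y_obs = Y / (1 + k_d·θ_c) = 0.396 / (1 + 0.119 × 7.38) = 0.396 / 1.878 = 0.2108 g VSS/g BOD_L.
Q·(S₀ − S) = 1030 × (2690 − 19.1) × 10⁻³ = 2751 kg/d removed.
Biomass synthesised: P_X = Y_obs × 2751 = 580.0 kg VSS/d.
R_O = Q·(S₀ − S) − 1.42·P_X = 2751 − 1.42 × 580.0 = 1927 kg O₂/d.

R_O ≈ 1930 kg O₂/d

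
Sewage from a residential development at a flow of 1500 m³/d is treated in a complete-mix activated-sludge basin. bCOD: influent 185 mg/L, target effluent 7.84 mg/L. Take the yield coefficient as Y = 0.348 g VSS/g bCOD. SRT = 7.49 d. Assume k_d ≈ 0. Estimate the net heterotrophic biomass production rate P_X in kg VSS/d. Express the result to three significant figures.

Since k_d ≈ 0, Y_obs = Y = 0.348 g VSS/g bCOD.
Q·(S₀ − S) = 1500 × (185 − 7.84) × 10⁻³ = 265.7 kg/d removed.
Biomass produced: P_X = Y_obs·Q·ΔS = 0.3480 × 265.7 ≈ 92.48 kg VSS/d.

P_X ≈ 92.5 kg VSS/d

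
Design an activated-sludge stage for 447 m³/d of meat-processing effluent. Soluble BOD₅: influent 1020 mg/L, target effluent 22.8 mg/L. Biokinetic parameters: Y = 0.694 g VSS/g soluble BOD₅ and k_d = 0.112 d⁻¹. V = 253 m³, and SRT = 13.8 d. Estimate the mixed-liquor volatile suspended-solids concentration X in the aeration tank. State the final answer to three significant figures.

X ≈ 6630 mg/L

Solving the biomass balance for X: X = Y Q (S₀−S) θ_c / [V (1+k_d θ_c)] = 0.694 × 447 × (1020 − 22.8) × 13.8 / [253 × (1 + 0.112 × 13.8)] = 6629 mg/L.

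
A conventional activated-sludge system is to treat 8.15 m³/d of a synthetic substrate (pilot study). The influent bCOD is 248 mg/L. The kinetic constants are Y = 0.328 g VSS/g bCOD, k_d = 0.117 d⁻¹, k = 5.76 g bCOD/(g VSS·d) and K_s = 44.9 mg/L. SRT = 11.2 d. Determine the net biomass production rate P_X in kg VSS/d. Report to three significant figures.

Effluent substrate depends only on kinetics and SRT: S = K_s(1 + k_d θ_c) / [θ_c(Yk − k_d) − 1] = 44.9 × (1 + 0.117 × 11.2) / [11.2 × (0.328 × 5.76 − 0.117) − 1] = 103.7 / 18.85 = 5.503 mg/L.
Correct the yield for decay: Y_obs = Y/(1 + k_d θ_c) = 0.328 / (1 + 0.117 × 11.2) = 0.328 / 2.310 = 0.1420.
Substrate removed = Q·(S₀ − S) = 8.15 m³/d × (248 − 5.50) g/m³ = 1.98×10^3 g/d = 1.976 kg/d.
Net biomass production P_X = Y_obs × Q·(S₀ − S) = 0.1420 × 1.976 = 0.2806 kg VSS/d.

P_X ≈ 0.281 kg VSS/d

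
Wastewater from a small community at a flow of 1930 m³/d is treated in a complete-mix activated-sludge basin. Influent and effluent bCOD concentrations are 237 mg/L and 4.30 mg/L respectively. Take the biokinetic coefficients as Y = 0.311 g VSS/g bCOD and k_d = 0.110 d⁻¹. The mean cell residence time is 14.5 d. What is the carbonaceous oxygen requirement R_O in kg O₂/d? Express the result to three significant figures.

R_O ≈ 373 kg O₂/d

Correct the yield for decay: Y_obs = Y/(1 + k_d θ_c) = 0.311 / (1 + 0.110 × 14.5) = 0.311 / 2.595 = 0.1198.
Substrate removed = Q·(S₀ − S) = 1930 m³/d × (237 − 4.30) g/m³ = 4.49×10^5 g/d = 449.1 kg/d.
Biomass synthesised: P_X = Y_obs × 449.1 = 53.82 kg VSS/d.
Carbonaceous O₂ demand = substrate oxidised − cell-mass equivalent = 449.1 − 1.42 × 53.82 = 372.7 kg O₂/d.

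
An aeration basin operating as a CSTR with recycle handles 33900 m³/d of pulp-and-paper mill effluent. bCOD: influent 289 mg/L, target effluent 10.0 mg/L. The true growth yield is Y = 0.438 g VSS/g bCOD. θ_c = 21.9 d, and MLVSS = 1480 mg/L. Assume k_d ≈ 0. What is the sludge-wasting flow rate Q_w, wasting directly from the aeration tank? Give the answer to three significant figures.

Biomass mass balance (decay neglected): V·X = Y·Q·(S₀ − S)·θ_c, so V = 0.438 × 33900 × (289 − 10.0) × 21.9 / 1480 = 61300 m³.
For wasting at MLVSS concentration, Q_w = V/θ_c = 61300/21.9 = 2799 m³/d.

Q_w ≈ 2800 m³/d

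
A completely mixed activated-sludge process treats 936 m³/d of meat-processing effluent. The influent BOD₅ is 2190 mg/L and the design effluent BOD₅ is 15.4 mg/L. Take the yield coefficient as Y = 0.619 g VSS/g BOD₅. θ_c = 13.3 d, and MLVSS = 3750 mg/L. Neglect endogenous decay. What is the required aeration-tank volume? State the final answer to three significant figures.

Biomass mass balance (decay neglected): V·X = Y·Q·(S₀ − S)·θ_c, so V = 0.619 × 936 × (2190 − 15.4) × 13.3 / 3750 = 4469 m³.

V ≈ 4470 m³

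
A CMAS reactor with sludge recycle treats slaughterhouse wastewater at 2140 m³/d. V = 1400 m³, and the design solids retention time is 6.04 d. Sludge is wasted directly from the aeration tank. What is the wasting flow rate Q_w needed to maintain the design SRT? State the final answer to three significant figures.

Q_w ≈ 232 m³/d

For wasting at MLVSS concentration, Q_w = V/θ_c = 1400/6.04 = 231.8 m³/d.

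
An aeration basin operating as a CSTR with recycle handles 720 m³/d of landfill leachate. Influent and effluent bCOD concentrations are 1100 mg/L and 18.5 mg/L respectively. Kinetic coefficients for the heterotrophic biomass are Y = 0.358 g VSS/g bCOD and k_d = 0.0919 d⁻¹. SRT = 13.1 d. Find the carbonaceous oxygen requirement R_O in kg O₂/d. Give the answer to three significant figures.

R_O ≈ 599 kg O₂/d

Observed yield with endogenous decay: Y_obs = Y / (1 + k_d·θ_c) = 0.358 / (1 + 0.0919 × 13.1) = 0.358 / 2.204 = 0.1624 g VSS/g bCOD.
Mass of bCOD removed per day: Q(S₀ − S) = 720 × 1082 g/m³ = 778.7 kg/d.
Net sludge production P_X = 0.1624 × 778.7 = 126.5 kg VSS/d.
R_O = Q·ΔS − 1.42 P_X = 778.7 − 179.6 = 599.1 kg O₂/d.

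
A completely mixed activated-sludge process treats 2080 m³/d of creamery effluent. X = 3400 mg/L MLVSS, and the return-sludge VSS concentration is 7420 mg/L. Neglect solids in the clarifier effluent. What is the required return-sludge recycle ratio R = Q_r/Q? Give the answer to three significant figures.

R ≈ 0.846

Solids balance on the clarifier gives (1+R)X = R·X_r, so R = X/(X_r − X) = 3400 / (7420 − 3400) = 0.8458.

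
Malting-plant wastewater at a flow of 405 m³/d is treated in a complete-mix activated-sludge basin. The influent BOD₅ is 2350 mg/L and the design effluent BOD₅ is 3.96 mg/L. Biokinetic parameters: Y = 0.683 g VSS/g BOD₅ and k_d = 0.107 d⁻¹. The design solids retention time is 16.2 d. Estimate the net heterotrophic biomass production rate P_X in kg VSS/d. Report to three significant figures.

P_X ≈ 237 kg VSS/d

Y_obs = Y / (1 + k_d θ_c) = 0.683 / (1 + 0.107 × 16.2) = 0.683 / 2.733 = 0.2499.
Substrate removed = Q·(S₀ − S) = 405 m³/d × (2350 − 3.96) g/m³ = 9.5×10^5 g/d = 950.1 kg/d.
Net biomass production P_X = Y_obs × Q·(S₀ − S) = 0.2499 × 950.1 = 237.4 kg VSS/d.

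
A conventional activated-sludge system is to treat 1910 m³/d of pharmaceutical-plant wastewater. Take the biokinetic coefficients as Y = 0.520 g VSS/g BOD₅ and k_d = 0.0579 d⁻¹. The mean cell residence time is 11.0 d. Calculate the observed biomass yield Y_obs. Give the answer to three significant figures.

Y_obs ≈ 0.318 g VSS/g BOD₅

Correct the yield for decay: Y_obs = Y/(1 + k_d θ_c) = 0.520 / (1 + 0.0579 × 11.0) = 0.520 / 1.637 = 0.3177.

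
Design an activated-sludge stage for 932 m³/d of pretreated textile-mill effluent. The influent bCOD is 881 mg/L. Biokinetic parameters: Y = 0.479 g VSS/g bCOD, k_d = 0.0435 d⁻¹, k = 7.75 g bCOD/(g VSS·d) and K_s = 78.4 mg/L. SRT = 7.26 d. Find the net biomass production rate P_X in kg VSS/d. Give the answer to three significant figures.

Effluent substrate depends only on kinetics and SRT: S = K_s(1 + k_d θ_c) / [θ_c(Yk − k_d) − 1] = 78.4 × (1 + 0.0435 × 7.26) / [7.26 × (0.479 × 7.75 − 0.0435) − 1] = 103.2 / 25.64 = 4.024 mg/L.
The observed yield is Y_obs = Y/(1 + k_d·θ_c) = 0.479 / (1 + 0.0435 × 7.26) = 0.479 / 1.316 = 0.3640 g VSS per g bCOD removed.
Q·(S₀ − S) = 932 × (881 − 4.02) × 10⁻³ = 817.3 kg/d removed.
Biomass produced: P_X = Y_obs·Q·ΔS = 0.3640 × 817.3 ≈ 297.5 kg VSS/d.

P_X ≈ 298 kg VSS/d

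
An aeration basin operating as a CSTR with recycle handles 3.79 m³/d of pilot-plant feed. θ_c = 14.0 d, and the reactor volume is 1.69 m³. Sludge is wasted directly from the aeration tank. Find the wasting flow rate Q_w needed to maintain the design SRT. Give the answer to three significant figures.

With mixed-liquor wasting, θ_c = V/Q_w, so Q_w = V/θ_c = 1.690/14.0 = 0.1207 m³/d.

Q_w ≈ 0.121 m³/d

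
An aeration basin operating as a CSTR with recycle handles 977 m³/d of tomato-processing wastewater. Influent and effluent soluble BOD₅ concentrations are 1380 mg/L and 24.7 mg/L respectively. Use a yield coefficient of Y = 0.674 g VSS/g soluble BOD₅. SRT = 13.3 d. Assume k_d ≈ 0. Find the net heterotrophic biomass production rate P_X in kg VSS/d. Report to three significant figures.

P_X ≈ 892 kg VSS/d

With endogenous decay neglected, the observed yield equals the true yield: Y_obs = Y = 0.674 g VSS/g soluble BOD₅.
Substrate removed = Q·(S₀ − S) = 977 m³/d × (1380 − 24.7) g/m³ = 1.32×10^6 g/d = 1324 kg/d.
Biomass produced: P_X = Y_obs·Q·ΔS = 0.6740 × 1324 ≈ 892.5 kg VSS/d.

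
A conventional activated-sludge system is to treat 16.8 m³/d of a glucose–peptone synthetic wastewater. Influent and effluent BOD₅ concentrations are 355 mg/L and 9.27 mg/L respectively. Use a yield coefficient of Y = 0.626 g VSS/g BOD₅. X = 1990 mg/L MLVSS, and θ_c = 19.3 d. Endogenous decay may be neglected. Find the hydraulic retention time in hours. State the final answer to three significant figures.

τ ≈ 50.4 h

Biomass mass balance (decay neglected): V·X = Y·Q·(S₀ − S)·θ_c, so V = 0.626 × 16.8 × (355 − 9.27) × 19.3 / 1990 = 35.26 m³.
HRT = V/Q = 35.26 m³ / 16.8 m³·d⁻¹ = 2.099 d × 24 = 50.38 h.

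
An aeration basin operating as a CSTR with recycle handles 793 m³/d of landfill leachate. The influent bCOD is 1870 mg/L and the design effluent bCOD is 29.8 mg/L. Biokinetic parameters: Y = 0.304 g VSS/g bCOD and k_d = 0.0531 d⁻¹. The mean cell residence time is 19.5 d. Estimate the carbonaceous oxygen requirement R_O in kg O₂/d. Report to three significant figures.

R_O ≈ 1150 kg O₂/d

Correct the yield for decay: Y_obs = Y/(1 + k_d θ_c) = 0.304 / (1 + 0.0531 × 19.5) = 0.304 / 2.035 = 0.1494.
Q·(S₀ − S) = 793 × (1870 − 29.8) × 10⁻³ = 1459 kg/d removed.
Biomass synthesised: P_X = Y_obs × 1459 = 217.9 kg VSS/d.
R_O = Q·ΔS − 1.42 P_X = 1459 − 309.5 = 1150 kg O₂/d.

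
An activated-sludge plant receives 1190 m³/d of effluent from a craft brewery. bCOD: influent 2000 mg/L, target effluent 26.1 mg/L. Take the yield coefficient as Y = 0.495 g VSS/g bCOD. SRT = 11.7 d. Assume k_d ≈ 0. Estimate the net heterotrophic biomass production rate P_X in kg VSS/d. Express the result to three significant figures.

With endogenous decay neglected, the observed yield equals the true yield: Y_obs = Y = 0.495 g VSS/g bCOD.
Mass of bCOD removed per day: Q(S₀ − S) = 1190 × 1974 g/m³ = 2349 kg/d.
Biomass produced: P_X = Y_obs·Q·ΔS = 0.4950 × 2349 ≈ 1163 kg VSS/d.

P_X ≈ 1160 kg VSS/d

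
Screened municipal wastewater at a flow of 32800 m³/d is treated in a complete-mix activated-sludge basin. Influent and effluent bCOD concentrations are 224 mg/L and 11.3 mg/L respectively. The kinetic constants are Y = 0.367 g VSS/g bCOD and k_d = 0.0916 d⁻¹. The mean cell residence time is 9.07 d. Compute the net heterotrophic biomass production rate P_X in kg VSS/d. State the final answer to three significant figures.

P_X ≈ 1400 kg VSS/d

The observed yield is Y_obs = Y/(1 + k_d·θ_c) = 0.367 / (1 + 0.0916 × 9.07) = 0.367 / 1.831 = 0.2005 g VSS per g bCOD removed.
ΔS = 224 − 11.3 = 212.7 mg/L, so the substrate removal rate is 32800 × 212.7/1000 = 6977 kg bCOD/d.
P_X = Y_obs · Q(S₀ − S) = 0.2005 × 6977 = 1399 kg VSS/d.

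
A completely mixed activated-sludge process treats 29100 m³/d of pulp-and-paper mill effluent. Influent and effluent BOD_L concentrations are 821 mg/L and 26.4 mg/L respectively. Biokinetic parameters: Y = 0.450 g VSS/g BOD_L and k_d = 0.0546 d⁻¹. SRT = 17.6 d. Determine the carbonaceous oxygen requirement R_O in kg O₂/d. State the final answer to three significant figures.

Correct the yield for decay: Y_obs = Y/(1 + k_d θ_c) = 0.450 / (1 + 0.0546 × 17.6) = 0.450 / 1.961 = 0.2295.
Mass of BOD_L removed per day: Q(S₀ − S) = 29100 × 794.6 g/m³ = 23123 kg/d.
Biomass synthesised: P_X = Y_obs × 23123 = 5306 kg VSS/d.
Carbonaceous O₂ demand = substrate oxidised − cell-mass equivalent = 23123 − 1.42 × 5306 = 15588 kg O₂/d.

R_O ≈ 15600 kg O₂/d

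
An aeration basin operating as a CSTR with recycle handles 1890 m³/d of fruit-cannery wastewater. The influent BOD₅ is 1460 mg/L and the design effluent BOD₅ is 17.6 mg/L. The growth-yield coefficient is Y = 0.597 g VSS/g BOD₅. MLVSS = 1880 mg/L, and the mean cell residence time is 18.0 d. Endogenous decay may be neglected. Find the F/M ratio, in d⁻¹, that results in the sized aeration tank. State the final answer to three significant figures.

With k_d = 0 the design equation reduces to V = Y Q (S₀−S) θ_c / X = 0.597 × 1890 × (1460 − 17.6) × 18.0 / 1880 = 15582 m³.
F/M = Q·S₀ / (V·X) = 1890 × 1460 / (15582 × 1880) = 0.09419 g BOD₅·(g VSS·d)⁻¹.

F/M ≈ 0.0942 d⁻¹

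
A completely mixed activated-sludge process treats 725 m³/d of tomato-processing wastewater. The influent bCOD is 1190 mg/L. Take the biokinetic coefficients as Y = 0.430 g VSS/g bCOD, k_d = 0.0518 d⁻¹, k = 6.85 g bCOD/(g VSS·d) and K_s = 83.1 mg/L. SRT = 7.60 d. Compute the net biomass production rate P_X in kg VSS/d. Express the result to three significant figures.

From the Monod/SRT balance for a CMAS, S = K_s·(1+k_d θ_c)/[θ_c·(Y k − k_d) − 1] = 83.1 × (1 + 0.0518 × 7.60) / [7.60 × (0.430 × 6.85 − 0.0518) − 1] = 115.8 / 20.99 = 5.517 mg/L.
Y_obs = Y / (1 + k_d θ_c) = 0.430 / (1 + 0.0518 × 7.60) = 0.430 / 1.394 = 0.3085.
ΔS = 1190 − 5.52 = 1184 mg/L, so the substrate removal rate is 725 × 1184/1000 = 858.7 kg bCOD/d.
Biomass produced: P_X = Y_obs·Q·ΔS = 0.3085 × 858.7 ≈ 265.0 kg VSS/d.

P_X ≈ 265 kg VSS/d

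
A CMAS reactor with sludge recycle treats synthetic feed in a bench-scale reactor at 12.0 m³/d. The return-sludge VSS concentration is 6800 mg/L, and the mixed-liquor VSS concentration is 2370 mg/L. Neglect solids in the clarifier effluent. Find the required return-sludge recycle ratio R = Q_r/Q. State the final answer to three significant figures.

Mass balance around the secondary clarifier (neglecting effluent solids): R = X / (X_r − X) = 2370 / (6800 − 2370) = 0.5350.

R ≈ 0.535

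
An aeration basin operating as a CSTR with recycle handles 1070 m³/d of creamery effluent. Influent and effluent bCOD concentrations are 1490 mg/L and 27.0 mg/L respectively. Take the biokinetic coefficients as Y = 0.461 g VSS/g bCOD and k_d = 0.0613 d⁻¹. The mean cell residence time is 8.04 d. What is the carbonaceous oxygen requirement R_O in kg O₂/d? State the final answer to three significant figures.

Y_obs = Y / (1 + k_d θ_c) = 0.461 / (1 + 0.0613 × 8.04) = 0.461 / 1.493 = 0.3088.
Mass of bCOD removed per day: Q(S₀ − S) = 1070 × 1463 g/m³ = 1565 kg/d.
Net sludge production P_X = 0.3088 × 1565 = 483.4 kg VSS/d.
R_O = Q·(S₀ − S) − 1.42·P_X = 1565 − 1.42 × 483.4 = 879.0 kg O₂/d.

R_O ≈ 879 kg O₂/d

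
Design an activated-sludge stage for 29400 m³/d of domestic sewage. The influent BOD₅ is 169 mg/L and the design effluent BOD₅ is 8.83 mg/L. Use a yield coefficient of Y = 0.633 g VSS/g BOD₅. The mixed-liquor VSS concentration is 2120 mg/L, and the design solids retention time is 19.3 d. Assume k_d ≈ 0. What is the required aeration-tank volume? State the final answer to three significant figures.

Biomass mass balance (decay neglected): V·X = Y·Q·(S₀ − S)·θ_c, so V = 0.633 × 29400 × (169 − 8.83) × 19.3 / 2120 = 27136 m³.

V ≈ 27100 m³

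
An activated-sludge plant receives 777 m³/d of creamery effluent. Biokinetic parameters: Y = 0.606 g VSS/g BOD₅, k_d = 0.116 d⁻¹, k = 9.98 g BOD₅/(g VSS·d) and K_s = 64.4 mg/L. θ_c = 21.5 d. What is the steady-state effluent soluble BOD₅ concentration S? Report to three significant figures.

S ≈ 1.78 mg/L

Effluent substrate depends only on kinetics and SRT: S = K_s(1 + k_d θ_c) / [θ_c(Yk − k_d) − 1] = 64.4 × (1 + 0.116 × 21.5) / [21.5 × (0.606 × 9.98 − 0.116) − 1] = 225.0 / 126.5 = 1.778 mg/L.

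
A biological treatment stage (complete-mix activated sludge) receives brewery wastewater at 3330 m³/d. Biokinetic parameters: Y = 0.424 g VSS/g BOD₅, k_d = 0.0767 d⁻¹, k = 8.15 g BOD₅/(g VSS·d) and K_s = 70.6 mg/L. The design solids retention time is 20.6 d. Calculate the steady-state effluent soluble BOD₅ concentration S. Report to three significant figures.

From the Monod/SRT balance for a CMAS, S = K_s·(1+k_d θ_c)/[θ_c·(Y k − k_d) − 1] = 70.6 × (1 + 0.0767 × 20.6) / [20.6 × (0.424 × 8.15 − 0.0767) − 1] = 182.1 / 68.61 = 2.655 mg/L.

S ≈ 2.66 mg/L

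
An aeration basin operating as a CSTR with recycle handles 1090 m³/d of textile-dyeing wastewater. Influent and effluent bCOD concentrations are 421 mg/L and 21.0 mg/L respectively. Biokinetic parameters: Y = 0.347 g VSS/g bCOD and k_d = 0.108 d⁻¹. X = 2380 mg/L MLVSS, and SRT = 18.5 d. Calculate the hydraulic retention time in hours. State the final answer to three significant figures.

τ ≈ 8.64 h

Steady-state biomass mass balance: V·X·(1 + k_d·θ_c) = Y·Q·(S₀ − S)·θ_c, so V = 0.347 × 1090 × (421 − 21.0) × 18.5 / [2380 × (1 + 0.108 × 18.5)] = 2.8×10^6 / 7135 = 392.3 m³.
τ = V/Q = 392.3/1090 = 0.3599 d, or 8.637 h.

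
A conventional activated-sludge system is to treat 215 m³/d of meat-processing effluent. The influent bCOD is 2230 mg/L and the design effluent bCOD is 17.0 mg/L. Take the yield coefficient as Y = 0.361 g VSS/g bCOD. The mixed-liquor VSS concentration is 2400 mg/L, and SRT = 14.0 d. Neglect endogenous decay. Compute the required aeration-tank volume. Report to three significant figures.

V ≈ 1000 m³

Biomass mass balance (decay neglected): V·X = Y·Q·(S₀ − S)·θ_c, so V = 0.361 × 215 × (2230 − 17.0) × 14.0 / 2400 = 1002 m³.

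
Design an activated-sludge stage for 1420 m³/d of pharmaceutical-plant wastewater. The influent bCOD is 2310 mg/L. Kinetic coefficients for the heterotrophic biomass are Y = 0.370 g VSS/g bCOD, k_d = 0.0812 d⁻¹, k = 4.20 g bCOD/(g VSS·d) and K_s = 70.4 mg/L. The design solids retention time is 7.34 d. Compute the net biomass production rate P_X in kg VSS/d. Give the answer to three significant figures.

P_X ≈ 757 kg VSS/d

From the Monod/SRT balance for a CMAS, S = K_s·(1+k_d θ_c)/[θ_c·(Y k − k_d) − 1] = 70.4 × (1 + 0.0812 × 7.34) / [7.34 × (0.370 × 4.20 − 0.0812) − 1] = 112.4 / 9.810 = 11.45 mg/L.
Y_obs = Y / (1 + k_d θ_c) = 0.370 / (1 + 0.0812 × 7.34) = 0.370 / 1.596 = 0.2318.
Q·(S₀ − S) = 1420 × (2310 − 11.5) × 10⁻³ = 3264 kg/d removed.
Net biomass production P_X = Y_obs × Q·(S₀ − S) = 0.2318 × 3264 = 756.7 kg VSS/d.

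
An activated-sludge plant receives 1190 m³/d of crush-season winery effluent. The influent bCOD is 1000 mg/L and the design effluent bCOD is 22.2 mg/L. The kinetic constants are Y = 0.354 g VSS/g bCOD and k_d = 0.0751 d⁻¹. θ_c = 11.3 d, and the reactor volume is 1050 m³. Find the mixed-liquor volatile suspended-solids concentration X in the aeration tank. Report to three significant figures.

X ≈ 2400 mg/L

X = Y·Q·ΔS·θ_c / [V·(1 + k_d θ_c)] = 0.354 × 1190 × (1000 − 22.2) × 11.3 / [1050 × (1 + 0.0751 × 11.3)] = 2398 mg/L.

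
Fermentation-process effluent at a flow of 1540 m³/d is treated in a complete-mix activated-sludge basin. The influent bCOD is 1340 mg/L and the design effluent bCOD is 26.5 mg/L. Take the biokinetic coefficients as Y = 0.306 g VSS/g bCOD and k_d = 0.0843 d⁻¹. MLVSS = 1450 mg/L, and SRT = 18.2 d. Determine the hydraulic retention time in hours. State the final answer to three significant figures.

Rearranging the biomass balance for a CMAS with decay, V = Y·Q·ΔS·θ_c / [X·(1+k_d θ_c)] = 0.306 × 1540 × (1340 − 26.5) × 18.2 / [1450 × (1 + 0.0843 × 18.2)] = 1.13×10^7 / 3675 = 3066 m³.
HRT = V/Q = 3066 m³ / 1540 m³·d⁻¹ = 1.991 d × 24 = 47.78 h.

τ ≈ 47.8 h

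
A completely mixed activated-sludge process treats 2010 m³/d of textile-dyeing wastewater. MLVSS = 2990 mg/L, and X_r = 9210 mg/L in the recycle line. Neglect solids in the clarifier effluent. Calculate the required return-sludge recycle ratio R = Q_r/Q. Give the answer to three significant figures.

R = Q_r/Q = X/(X_r − X) = 2990 / (9210 − 2990) = 0.4807.

R ≈ 0.481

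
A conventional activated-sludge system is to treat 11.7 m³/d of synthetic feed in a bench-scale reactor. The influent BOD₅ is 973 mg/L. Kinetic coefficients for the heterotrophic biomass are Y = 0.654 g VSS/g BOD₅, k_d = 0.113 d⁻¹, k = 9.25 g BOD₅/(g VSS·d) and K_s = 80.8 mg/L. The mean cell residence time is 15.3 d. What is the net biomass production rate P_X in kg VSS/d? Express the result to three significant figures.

P_X ≈ 2.72 kg VSS/d

From the Monod/SRT balance for a CMAS, S = K_s·(1+k_d θ_c)/[θ_c·(Y k − k_d) − 1] = 80.8 × (1 + 0.113 × 15.3) / [15.3 × (0.654 × 9.25 − 0.113) − 1] = 220.5 / 89.83 = 2.455 mg/L.
Y_obs = Y / (1 + k_d θ_c) = 0.654 / (1 + 0.113 × 15.3) = 0.654 / 2.729 = 0.2397.
Substrate removed = Q·(S₀ − S) = 11.7 m³/d × (973 − 2.45) g/m³ = 1.14×10^4 g/d = 11.36 kg/d.
P_X = Y_obs · Q(S₀ − S) = 0.2397 × 11.36 = 2.721 kg VSS/d.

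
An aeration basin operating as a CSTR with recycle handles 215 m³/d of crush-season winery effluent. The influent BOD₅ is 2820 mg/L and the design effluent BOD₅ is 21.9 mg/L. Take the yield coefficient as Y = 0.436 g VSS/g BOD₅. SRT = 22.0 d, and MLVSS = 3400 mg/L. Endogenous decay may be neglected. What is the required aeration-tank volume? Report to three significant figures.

With k_d = 0 the design equation reduces to V = Y Q (S₀−S) θ_c / X = 0.436 × 215 × (2820 − 21.9) × 22.0 / 3400 = 1697 m³.

V ≈ 1700 m³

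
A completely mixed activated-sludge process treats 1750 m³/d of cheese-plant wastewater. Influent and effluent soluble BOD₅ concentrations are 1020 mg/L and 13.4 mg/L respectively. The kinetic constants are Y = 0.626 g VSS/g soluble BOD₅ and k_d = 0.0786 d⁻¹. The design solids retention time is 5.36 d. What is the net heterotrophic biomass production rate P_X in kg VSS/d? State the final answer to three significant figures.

P_X ≈ 776 kg VSS/d

Observed yield with endogenous decay: Y_obs = Y / (1 + k_d·θ_c) = 0.626 / (1 + 0.0786 × 5.36) = 0.626 / 1.421 = 0.4404 g VSS/g soluble BOD₅.
Mass of soluble BOD₅ removed per day: Q(S₀ − S) = 1750 × 1007 g/m³ = 1762 kg/d.
P_X = Y_obs · Q(S₀ − S) = 0.4404 × 1762 = 775.9 kg VSS/d.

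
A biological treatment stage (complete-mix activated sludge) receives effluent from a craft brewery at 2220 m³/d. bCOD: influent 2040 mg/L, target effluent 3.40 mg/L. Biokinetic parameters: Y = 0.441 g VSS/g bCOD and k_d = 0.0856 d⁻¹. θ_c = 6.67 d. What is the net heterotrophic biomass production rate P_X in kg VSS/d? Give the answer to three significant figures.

The observed yield is Y_obs = Y/(1 + k_d·θ_c) = 0.441 / (1 + 0.0856 × 6.67) = 0.441 / 1.571 = 0.2807 g VSS per g bCOD removed.
Q·(S₀ − S) = 2220 × (2040 − 3.40) × 10⁻³ = 4521 kg/d removed.
P_X = Y_obs · Q(S₀ − S) = 0.2807 × 4521 = 1269 kg VSS/d.

P_X ≈ 1270 kg VSS/d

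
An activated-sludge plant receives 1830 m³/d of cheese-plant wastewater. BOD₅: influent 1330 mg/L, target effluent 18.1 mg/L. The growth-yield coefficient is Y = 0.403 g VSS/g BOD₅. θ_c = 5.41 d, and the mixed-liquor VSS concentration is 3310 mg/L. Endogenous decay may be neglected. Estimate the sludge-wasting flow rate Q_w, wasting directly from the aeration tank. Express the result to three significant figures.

V·X = Y·Q·ΔS·θ_c gives V = 0.403 × 1830 × (1330 − 18.1) × 5.41 / 3310 = 1581 m³.
Wasting from the aeration tank: Q_w = V / θ_c = 1581 / 5.41 = 292.3 m³/d.

Q_w ≈ 292 m³/d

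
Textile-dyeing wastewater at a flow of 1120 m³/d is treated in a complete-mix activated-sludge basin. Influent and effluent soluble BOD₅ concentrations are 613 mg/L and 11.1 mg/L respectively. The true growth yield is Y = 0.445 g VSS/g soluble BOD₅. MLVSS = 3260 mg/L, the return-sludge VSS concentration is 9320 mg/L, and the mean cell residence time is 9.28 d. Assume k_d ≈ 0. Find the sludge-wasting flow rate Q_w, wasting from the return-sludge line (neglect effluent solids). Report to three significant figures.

V·X = Y·Q·ΔS·θ_c gives V = 0.445 × 1120 × (613 − 11.1) × 9.28 / 3260 = 854.0 m³.
Q_w = (V·X)/(θ_c X_r) = 854.0 × 3260 / (9.28 × 9320) = 32.19 m³/d.

Q_w ≈ 32.2 m³/d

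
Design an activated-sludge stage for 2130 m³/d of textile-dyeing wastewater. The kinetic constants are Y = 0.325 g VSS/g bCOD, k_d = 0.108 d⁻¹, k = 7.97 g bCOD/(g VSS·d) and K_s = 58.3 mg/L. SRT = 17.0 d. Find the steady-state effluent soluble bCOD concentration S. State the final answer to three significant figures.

From the Monod/SRT balance for a CMAS, S = K_s·(1+k_d θ_c)/[θ_c·(Y k − k_d) − 1] = 58.3 × (1 + 0.108 × 17.0) / [17.0 × (0.325 × 7.97 − 0.108) − 1] = 165.3 / 41.20 = 4.013 mg/L.

S ≈ 4.01 mg/L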